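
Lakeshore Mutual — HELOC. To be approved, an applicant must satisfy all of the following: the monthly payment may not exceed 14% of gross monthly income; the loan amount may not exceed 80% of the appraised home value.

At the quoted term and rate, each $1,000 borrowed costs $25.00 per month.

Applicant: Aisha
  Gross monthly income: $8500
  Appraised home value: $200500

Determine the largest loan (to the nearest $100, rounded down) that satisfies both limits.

Payment cap: 14% × $8,500 = $1,190/month.
At $25.00 per $1,000, that supports 1,190/25.00 × 1,000 ≈ $47,600 → $47,600.
LTV cap: 80% × $200,500 = $160,400 → $160,400.
Binding constraint: payment-to-income.

$47,600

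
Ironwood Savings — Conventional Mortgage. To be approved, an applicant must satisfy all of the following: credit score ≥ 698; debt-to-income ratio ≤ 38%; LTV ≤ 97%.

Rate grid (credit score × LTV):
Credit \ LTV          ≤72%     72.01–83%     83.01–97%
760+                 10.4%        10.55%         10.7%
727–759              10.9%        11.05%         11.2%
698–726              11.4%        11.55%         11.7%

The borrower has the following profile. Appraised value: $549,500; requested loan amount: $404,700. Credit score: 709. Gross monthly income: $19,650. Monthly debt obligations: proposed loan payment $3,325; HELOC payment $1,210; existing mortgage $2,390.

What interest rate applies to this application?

11.55%

Credit score 709 ≥ 698; Total monthly debts = (3,325 + 1,210 + 2,390) = 6,925. DTI = 6,925/19,650 = 35.2% ≤ 38%
LTV: 404,700 ÷ 549,500 = 73.6%, within 97% cap
Score 709 is in the 698–726 band; LTV 73.6% is in the 72.01–83% band → 11.55%.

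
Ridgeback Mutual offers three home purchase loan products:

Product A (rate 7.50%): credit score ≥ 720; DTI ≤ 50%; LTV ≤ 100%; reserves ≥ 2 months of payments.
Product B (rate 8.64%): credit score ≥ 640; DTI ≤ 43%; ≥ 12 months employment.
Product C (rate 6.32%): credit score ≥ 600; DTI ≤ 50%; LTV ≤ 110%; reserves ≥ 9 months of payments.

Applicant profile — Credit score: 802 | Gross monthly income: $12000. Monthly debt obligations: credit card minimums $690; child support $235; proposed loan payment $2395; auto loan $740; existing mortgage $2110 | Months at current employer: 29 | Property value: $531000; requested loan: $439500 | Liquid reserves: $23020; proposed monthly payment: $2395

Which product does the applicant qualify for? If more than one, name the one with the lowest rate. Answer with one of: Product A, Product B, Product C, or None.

None

Total debts = (690 + 235 + 2,395 + 740 + 2,110) = 6,170; DTI = 6,170/12,000 = 51.4%.
LTV = 439,500/531,000 = 82.8%.
Reserves = 23,020/2,395 = 9.6 months.
Product A: score 802 ≥ 720; DTI 51.4% > 50%; LTV 82.8% ≤ 100%; reserves 9.6 ≥ 2 mo → does not qualify.
Product B: score 802 ≥ 640; DTI 51.4% > 43%; employment 29 ≥ 12 mo → does not qualify.
Product C: score 802 ≥ 600; DTI 51.4% > 50%; LTV 82.8% ≤ 110%; reserves 9.6 ≥ 9 mo → does not qualify.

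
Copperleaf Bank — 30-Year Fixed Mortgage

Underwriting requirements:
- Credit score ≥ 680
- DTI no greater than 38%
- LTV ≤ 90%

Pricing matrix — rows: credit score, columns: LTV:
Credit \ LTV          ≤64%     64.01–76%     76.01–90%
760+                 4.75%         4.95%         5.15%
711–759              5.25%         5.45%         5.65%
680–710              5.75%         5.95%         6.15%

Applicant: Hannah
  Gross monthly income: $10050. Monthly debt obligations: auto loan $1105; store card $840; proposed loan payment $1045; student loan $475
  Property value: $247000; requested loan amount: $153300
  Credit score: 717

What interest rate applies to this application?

Credit score 717 ≥ 680; Total monthly debts = (1,105 + 840 + 1,045 + 475) = 3,465. DTI: 3,465 ÷ 10,050 = 34.5%, within the 38% cap
Loan-to-value = 153,300/247,000 = 62.1% — pass (90% max)
Row: 717 falls in 711–759. Column: 62.1% falls in ≤64%. Rate = 5.25%.

5.25%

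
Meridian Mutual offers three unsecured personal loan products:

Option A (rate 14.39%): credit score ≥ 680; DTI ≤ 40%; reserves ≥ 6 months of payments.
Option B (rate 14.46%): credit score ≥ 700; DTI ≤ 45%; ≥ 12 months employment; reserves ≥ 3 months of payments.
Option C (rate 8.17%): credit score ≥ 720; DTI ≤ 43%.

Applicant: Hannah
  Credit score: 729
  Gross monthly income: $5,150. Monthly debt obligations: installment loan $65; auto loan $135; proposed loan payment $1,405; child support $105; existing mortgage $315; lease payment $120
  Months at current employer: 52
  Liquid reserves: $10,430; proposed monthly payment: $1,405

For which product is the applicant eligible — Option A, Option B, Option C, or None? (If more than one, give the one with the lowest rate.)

Option C

Total debts = (65 + 135 + 1,405 + 105 + 315 + 120) = 2,145; DTI = 2,145/5,150 = 41.7%.
Reserves = 10,430/1,405 = 7.4 months.
Option A: score 729 ≥ 680; DTI 41.7% > 40%; reserves 7.4 ≥ 6 mo → does not qualify.
Option B: score 729 ≥ 700; DTI 41.7% ≤ 45%; employment 52 ≥ 12 mo; reserves 7.4 ≥ 3 mo → qualifies.
Option C: score 729 ≥ 720; DTI 41.7% ≤ 43% → qualifies.
Qualifying: Option B, Option C. Lowest rate is 8.17% → Option C.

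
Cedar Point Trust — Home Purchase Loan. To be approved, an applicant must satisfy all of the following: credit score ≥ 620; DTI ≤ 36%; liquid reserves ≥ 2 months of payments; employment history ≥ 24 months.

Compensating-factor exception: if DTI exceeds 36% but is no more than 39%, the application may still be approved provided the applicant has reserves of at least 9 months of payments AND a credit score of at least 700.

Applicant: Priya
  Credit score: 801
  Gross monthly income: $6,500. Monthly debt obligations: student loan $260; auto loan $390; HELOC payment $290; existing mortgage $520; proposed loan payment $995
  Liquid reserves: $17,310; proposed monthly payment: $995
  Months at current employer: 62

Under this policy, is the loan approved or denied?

Credit score 801 ≥ 620 (meets base)
Total debts = (260 + 390 + 290 + 520 + 995) = 2,455. DTI: 2,455 ÷ 6,500 = 37.8%, over the 36% base limit.
Liquid reserves cover 17,310/995 = 17.4 months — ≥ 2 required
Employment 62 ≥ 24 months
37.8% falls in the override range (36%–39%), so the compensating-factor test applies.
Reserves 17.4 ≥ 9 months; credit score 801 ≥ 700.
Both compensating conditions met → exception applies.

Approved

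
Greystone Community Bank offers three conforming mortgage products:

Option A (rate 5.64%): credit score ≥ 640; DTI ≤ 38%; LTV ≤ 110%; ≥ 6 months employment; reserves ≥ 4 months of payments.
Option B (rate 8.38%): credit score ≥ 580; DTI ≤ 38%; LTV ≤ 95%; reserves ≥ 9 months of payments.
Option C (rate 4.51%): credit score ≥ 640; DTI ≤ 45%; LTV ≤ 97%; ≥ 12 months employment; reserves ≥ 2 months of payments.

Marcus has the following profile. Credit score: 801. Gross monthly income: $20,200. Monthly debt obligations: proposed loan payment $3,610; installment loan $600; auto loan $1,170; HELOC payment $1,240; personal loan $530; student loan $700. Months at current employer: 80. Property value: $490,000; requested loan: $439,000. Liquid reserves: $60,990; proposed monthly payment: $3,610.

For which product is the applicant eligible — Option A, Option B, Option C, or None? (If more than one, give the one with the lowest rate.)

Total debts = (3,610 + 600 + 1,170 + 1,240 + 530 + 700) = 7,850; DTI = 7,850/20,200 = 38.9%.
LTV = 439,000/490,000 = 89.6%.
Reserves = 60,990/3,610 = 16.9 months.
Option A: score 801 ≥ 640; DTI 38.9% > 38%; LTV 89.6% ≤ 110%; employment 80 ≥ 6 mo; reserves 16.9 ≥ 4 mo → does not qualify.
Option B: score 801 ≥ 580; DTI 38.9% > 38%; LTV 89.6% ≤ 95%; reserves 16.9 ≥ 9 mo → does not qualify.
Option C: score 801 ≥ 640; DTI 38.9% ≤ 45%; LTV 89.6% ≤ 97%; employment 80 ≥ 12 mo; reserves 16.9 ≥ 2 mo → qualifies.

Option C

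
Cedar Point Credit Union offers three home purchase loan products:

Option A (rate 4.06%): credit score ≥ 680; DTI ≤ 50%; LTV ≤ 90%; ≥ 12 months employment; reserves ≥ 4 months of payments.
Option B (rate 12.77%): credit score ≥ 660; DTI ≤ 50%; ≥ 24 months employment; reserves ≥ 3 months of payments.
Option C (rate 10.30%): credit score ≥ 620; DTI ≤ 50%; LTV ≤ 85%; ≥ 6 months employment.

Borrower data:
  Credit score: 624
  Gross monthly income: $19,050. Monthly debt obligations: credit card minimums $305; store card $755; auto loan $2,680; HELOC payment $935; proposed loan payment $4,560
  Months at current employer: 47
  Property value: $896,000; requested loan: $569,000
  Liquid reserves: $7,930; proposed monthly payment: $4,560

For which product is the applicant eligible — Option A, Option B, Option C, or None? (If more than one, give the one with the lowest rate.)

Total debts = (305 + 755 + 2,680 + 935 + 4,560) = 9,235; DTI = 9,235/19,050 = 48.5%.
LTV = 569,000/896,000 = 63.5%.
Reserves = 7,930/4,560 = 1.7 months.
Option A: score 624 < 680; DTI 48.5% ≤ 50%; LTV 63.5% ≤ 90%; employment 47 ≥ 12 mo; reserves 1.7 < 4 mo → does not qualify.
Option B: score 624 < 660; DTI 48.5% ≤ 50%; employment 47 ≥ 24 mo; reserves 1.7 < 3 mo → does not qualify.
Option C: score 624 ≥ 620; DTI 48.5% ≤ 50%; LTV 63.5% ≤ 85%; employment 47 ≥ 6 mo → qualifies.

Option C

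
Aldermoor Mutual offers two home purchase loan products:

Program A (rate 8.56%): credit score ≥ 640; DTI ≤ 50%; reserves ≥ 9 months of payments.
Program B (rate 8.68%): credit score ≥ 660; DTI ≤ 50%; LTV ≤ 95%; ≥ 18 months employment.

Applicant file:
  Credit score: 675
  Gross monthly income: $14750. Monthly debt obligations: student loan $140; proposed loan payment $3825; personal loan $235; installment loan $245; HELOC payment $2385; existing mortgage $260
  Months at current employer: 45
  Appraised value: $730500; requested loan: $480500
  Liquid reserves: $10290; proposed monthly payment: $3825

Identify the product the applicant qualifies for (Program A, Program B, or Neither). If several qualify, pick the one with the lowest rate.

Total debts = (140 + 3,825 + 235 + 245 + 2,385 + 260) = 7,090; DTI = 7,090/14,750 = 48.1%.
LTV = 480,500/730,500 = 65.8%.
Reserves = 10,290/3,825 = 2.7 months.
Program A: score 675 ≥ 640; DTI 48.1% ≤ 50%; reserves 2.7 < 9 mo → does not qualify.
Program B: score 675 ≥ 660; DTI 48.1% ≤ 50%; LTV 65.8% ≤ 95%; employment 45 ≥ 18 mo → qualifies.

Program B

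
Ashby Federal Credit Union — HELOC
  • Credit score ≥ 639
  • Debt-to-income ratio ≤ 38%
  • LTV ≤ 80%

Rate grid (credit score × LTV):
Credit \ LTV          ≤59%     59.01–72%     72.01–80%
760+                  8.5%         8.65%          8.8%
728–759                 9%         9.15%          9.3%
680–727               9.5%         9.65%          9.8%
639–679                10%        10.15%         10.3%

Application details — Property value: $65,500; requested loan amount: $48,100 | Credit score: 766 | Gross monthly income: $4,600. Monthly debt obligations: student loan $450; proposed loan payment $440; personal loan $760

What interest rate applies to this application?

Credit score 766 ≥ 639; Total monthly debts = (450 + 440 + 760) = 1,650. DTI: 1,650 ÷ 4,600 = 35.9%, within the 38% cap
LTV: 48,100 ÷ 65,500 = 73.4%, within 80% cap
Credit 766 → row 760+; LTV 73.4% → column 72.01–80%. Grid cell → 8.8%.

8.8%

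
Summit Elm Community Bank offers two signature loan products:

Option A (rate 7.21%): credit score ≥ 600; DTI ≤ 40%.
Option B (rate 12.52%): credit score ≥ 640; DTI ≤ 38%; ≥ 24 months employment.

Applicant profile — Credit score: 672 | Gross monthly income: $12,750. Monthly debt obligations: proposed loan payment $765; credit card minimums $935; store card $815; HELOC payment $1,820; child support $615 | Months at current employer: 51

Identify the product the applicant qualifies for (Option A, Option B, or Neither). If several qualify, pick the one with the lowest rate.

Total debts = (765 + 935 + 815 + 1,820 + 615) = 4,950; DTI = 4,950/12,750 = 38.8%.
Option A: score 672 ≥ 600; DTI 38.8% ≤ 40% → qualifies.
Option B: score 672 ≥ 640; DTI 38.8% > 38%; employment 51 ≥ 24 mo → does not qualify.

Option A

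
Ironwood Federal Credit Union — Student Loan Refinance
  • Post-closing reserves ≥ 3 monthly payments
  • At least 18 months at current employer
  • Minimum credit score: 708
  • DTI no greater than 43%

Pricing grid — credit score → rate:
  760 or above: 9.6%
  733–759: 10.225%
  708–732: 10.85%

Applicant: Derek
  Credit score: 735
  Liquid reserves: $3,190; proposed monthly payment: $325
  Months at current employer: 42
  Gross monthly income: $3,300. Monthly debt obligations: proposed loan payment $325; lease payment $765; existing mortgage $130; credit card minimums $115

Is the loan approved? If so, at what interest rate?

Credit score 735 ≥ 708 (meets minimum)
Employment 42 ≥ 18 months
Total monthly debts = (325 + 765 + 130 + 115) = 1,335. DTI = 1,335/3,300 = 40.5% ≤ 43%
Reserves: 3,190 ÷ 325 = 9.8 months (meets 3-month minimum)
All requirements met. Score 735 falls in the 733–759 tier → 10.225%.

Approved at 10.225%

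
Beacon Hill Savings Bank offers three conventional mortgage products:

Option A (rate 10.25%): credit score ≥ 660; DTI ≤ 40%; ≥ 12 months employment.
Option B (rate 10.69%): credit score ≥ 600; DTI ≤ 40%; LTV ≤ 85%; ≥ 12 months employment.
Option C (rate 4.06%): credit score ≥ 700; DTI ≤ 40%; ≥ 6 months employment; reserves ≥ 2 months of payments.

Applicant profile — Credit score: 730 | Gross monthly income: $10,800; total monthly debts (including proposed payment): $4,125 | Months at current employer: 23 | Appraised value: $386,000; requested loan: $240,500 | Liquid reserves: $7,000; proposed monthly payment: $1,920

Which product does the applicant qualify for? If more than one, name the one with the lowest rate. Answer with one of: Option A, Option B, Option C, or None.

DTI = 4,125/10,800 = 38.2%.
LTV = 240,500/386,000 = 62.3%.
Reserves = 7,000/1,920 = 3.6 months.
Option A: score 730 ≥ 660; DTI 38.2% ≤ 40%; employment 23 ≥ 12 mo → qualifies.
Option B: score 730 ≥ 600; DTI 38.2% ≤ 40%; LTV 62.3% ≤ 85%; employment 23 ≥ 12 mo → qualifies.
Option C: score 730 ≥ 700; DTI 38.2% ≤ 40%; employment 23 ≥ 6 mo; reserves 3.6 ≥ 2 mo → qualifies.
Qualifying: Option A, Option B, Option C. Lowest rate is 4.06% → Option C.

Option C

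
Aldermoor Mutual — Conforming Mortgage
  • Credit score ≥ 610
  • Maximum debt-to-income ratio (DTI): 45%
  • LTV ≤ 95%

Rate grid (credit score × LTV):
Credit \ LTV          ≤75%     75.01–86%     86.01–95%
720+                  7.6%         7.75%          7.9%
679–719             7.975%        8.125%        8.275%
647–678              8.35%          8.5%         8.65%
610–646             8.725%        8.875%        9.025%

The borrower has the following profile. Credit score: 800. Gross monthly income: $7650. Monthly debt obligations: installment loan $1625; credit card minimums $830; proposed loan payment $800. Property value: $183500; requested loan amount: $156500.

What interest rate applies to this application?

Credit score 800 ≥ 610; Total monthly debts = (1,625 + 830 + 800) = 3,255. Debt-to-income = 3,255/7,650 = 42.5% — meets 45% limit
Loan-to-value = 156,500/183,500 = 85.3% — pass (95% max)
Row: 800 falls in 720+. Column: 85.3% falls in 75.01–86%. Rate = 7.75%.

7.75%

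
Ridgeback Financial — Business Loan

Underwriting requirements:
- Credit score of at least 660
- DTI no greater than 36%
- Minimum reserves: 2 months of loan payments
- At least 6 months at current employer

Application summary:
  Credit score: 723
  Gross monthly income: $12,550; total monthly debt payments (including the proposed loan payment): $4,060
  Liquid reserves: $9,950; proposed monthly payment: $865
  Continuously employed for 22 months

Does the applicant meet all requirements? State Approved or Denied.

Credit score 723 ≥ 660 (meets)
DTI: 4,060 ÷ 12,550 = 32.4%, within the 36% cap
Reserves: 9,950 ÷ 865 = 11.5 months (meets 2-month minimum)
Employment 22 ≥ 6 months
All criteria satisfied.

Approved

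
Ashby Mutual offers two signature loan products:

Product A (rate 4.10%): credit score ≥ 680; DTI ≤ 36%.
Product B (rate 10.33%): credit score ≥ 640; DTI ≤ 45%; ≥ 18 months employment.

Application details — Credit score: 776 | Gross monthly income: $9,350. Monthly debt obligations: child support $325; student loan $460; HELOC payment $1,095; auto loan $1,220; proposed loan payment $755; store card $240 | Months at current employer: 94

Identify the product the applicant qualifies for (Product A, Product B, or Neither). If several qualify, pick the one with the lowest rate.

Product B

Total debts = (325 + 460 + 1,095 + 1,220 + 755 + 240) = 4,095; DTI = 4,095/9,350 = 43.8%.
Product A: score 776 ≥ 680; DTI 43.8% > 36% → does not qualify.
Product B: score 776 ≥ 640; DTI 43.8% ≤ 45%; employment 94 ≥ 18 mo → qualifies.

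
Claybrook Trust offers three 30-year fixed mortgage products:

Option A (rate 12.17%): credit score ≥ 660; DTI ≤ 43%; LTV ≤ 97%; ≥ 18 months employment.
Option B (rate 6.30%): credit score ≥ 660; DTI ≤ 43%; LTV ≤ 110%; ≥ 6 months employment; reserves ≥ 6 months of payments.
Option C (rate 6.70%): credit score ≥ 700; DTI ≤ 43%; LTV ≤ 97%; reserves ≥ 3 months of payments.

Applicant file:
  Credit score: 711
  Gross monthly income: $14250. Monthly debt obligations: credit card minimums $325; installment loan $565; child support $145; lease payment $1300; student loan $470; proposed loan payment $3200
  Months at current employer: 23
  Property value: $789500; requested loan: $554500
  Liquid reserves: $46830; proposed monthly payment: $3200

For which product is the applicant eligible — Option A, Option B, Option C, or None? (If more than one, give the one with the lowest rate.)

Total debts = (325 + 565 + 145 + 1,300 + 470 + 3,200) = 6,005; DTI = 6,005/14,250 = 42.1%.
LTV = 554,500/789,500 = 70.2%.
Reserves = 46,830/3,200 = 14.6 months.
Option A: score 711 ≥ 660; DTI 42.1% ≤ 43%; LTV 70.2% ≤ 97%; employment 23 ≥ 18 mo → qualifies.
Option B: score 711 ≥ 660; DTI 42.1% ≤ 43%; LTV 70.2% ≤ 110%; employment 23 ≥ 6 mo; reserves 14.6 ≥ 6 mo → qualifies.
Option C: score 711 ≥ 700; DTI 42.1% ≤ 43%; LTV 70.2% ≤ 97%; reserves 14.6 ≥ 3 mo → qualifies.
Qualifying: Option A, Option B, Option C. Lowest rate is 6.30% → Option B.

Option B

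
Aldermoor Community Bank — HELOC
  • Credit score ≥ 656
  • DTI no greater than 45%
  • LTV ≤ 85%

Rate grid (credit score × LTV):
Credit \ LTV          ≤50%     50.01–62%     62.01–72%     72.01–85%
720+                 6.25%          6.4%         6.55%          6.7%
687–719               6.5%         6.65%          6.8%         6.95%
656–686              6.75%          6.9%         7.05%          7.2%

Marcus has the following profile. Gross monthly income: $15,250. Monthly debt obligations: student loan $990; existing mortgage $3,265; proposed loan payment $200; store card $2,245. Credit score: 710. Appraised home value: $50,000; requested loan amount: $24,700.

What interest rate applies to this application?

Credit score 710 ≥ 656; Total monthly debts = (990 + 3,265 + 200 + 2,245) = 6,700. DTI = 6,700/15,250 = 43.9% ≤ 45%
Loan-to-value = 24,700/50,000 = 49.4% — pass (85% max)
Credit 710 → row 687–719; LTV 49.4% → column ≤50%. Grid cell → 6.5%.

6.5%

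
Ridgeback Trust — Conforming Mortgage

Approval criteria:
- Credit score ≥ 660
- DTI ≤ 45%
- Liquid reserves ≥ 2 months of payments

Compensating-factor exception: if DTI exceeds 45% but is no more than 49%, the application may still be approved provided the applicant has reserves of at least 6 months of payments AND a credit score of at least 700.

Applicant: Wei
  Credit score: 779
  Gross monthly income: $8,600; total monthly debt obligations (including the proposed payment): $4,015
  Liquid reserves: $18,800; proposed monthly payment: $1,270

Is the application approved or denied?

Approved

Credit score 779 ≥ 660 (meets base)
DTI = 4,015/8,600 = 46.7% > 45% — standard DTI limit exceeded.
Liquid reserves cover 18,800/1,270 = 14.8 months — ≥ 2 required
46.7% falls in the override range (45%–49%), so the compensating-factor test applies.
Override check — reserves: 14.8 mo (ok); score: 779 (ok).
Both compensating conditions met → exception applies.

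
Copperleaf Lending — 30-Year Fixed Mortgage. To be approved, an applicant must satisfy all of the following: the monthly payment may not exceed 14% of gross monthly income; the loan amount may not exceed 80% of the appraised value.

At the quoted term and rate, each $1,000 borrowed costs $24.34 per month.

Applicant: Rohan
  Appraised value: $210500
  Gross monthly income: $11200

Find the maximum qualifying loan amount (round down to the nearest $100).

Payment cap: 14% × $11,200 = $1,568/month.
At $24.34 per $1,000, that supports 1,568/24.34 × 1,000 ≈ $64,420 → $64,400.
LTV cap: 80% × $210,500 = $168,400 → $168,400.
Binding constraint: payment-to-income.

$64,400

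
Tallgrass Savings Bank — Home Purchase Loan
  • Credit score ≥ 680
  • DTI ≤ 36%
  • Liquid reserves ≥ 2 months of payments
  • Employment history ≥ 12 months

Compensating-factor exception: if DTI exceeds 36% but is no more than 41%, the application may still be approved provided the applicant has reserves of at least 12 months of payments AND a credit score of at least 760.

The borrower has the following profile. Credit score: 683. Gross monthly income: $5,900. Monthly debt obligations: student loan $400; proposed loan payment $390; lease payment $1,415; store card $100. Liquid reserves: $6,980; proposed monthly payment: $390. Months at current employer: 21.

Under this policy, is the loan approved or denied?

Denied

Credit score 683 ≥ 680 (meets base)
Total debts = (400 + 390 + 1,415 + 100) = 2,305. DTI = 2,305/5,900 = 39.1% > 36% — standard DTI limit exceeded.
Liquid reserves cover 6,980/390 = 17.9 months — ≥ 2 required
Employment 21 ≥ 12 months
39.1% falls in the override range (36%–41%), so the compensating-factor test applies.
Reserves 17.9 ≥ 12 months; credit score 683 < 760.
Compensating-factor requirement not fully met.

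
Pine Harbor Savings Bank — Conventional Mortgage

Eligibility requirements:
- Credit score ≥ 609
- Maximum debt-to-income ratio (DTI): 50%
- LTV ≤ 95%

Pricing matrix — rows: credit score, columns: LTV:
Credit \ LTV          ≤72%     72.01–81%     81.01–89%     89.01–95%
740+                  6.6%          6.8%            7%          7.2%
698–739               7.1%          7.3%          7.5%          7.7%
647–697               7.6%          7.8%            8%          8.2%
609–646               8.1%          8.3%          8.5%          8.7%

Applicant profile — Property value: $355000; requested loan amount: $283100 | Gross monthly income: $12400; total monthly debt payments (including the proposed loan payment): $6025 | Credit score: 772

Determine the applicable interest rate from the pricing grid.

6.8%

Credit score 772 ≥ 609; DTI = 6,025/12,400 = 48.6% ≤ 50%
LTV: 283,100 ÷ 355,000 = 79.7%, within 95% cap
Row: 772 falls in 740+. Column: 79.7% falls in 72.01–81%. Rate = 6.8%.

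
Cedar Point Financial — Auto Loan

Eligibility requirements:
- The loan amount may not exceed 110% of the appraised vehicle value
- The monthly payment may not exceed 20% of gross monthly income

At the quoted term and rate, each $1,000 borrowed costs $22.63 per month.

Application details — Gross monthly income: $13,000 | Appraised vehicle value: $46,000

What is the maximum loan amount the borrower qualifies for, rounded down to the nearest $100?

Payment cap: 20% × $13,000 = $2,600/month.
At $22.63 per $1,000, that supports 2,600/22.63 × 1,000 ≈ $114,891 → $114,800.
LTV cap: 110% × $46,000 = $50,600 → $50,600.
Binding constraint: loan-to-value.

$50,600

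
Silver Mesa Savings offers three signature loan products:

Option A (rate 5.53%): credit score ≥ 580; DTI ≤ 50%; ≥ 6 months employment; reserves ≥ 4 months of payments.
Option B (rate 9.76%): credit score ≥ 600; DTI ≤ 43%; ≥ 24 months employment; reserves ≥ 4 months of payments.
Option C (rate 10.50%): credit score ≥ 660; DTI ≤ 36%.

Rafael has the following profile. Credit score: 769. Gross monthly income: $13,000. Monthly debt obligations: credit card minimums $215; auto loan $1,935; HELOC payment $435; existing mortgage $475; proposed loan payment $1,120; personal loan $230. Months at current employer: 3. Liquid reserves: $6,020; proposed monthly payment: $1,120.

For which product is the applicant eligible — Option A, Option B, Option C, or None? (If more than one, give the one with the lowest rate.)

Total debts = (215 + 1,935 + 435 + 475 + 1,120 + 230) = 4,410; DTI = 4,410/13,000 = 33.9%.
Reserves = 6,020/1,120 = 5.4 months.
Option A: score 769 ≥ 580; DTI 33.9% ≤ 50%; employment 3 < 6 mo; reserves 5.4 ≥ 4 mo → does not qualify.
Option B: score 769 ≥ 600; DTI 33.9% ≤ 43%; employment 3 < 24 mo; reserves 5.4 ≥ 4 mo → does not qualify.
Option C: score 769 ≥ 660; DTI 33.9% ≤ 36% → qualifies.

Option C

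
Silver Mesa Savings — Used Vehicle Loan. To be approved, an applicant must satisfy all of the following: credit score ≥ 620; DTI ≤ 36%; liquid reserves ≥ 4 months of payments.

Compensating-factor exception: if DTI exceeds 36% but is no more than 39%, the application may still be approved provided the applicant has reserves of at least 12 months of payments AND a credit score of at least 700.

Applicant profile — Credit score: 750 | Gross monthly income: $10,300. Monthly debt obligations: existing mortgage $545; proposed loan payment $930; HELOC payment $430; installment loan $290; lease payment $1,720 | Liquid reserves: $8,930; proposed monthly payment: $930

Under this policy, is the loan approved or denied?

Credit score 750 ≥ 620 (meets base)
Total debts = (545 + 930 + 430 + 290 + 1,720) = 3,915. DTI = 3,915/10,300 = 38% > 36% — standard DTI limit exceeded.
Reserves: 8,930 ÷ 930 = 9.6 months (meets 4-month minimum)
DTI 38% is within the 36%–39% exception band; checking compensating factors.
Reserves 9.6 < 12 months; credit score 750 ≥ 700.
Override conditions not both satisfied; exception does not apply.

Denied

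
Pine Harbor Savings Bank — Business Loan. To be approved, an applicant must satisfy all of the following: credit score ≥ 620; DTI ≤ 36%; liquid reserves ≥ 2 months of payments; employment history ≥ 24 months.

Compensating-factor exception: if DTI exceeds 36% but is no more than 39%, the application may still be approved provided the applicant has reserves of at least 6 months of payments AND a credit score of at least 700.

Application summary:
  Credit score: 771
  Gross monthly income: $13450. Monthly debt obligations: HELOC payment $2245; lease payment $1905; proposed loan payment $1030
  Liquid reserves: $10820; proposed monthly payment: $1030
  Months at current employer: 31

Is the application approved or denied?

Approved

Credit score 771 ≥ 620 (meets base)
Total debts = (2,245 + 1,905 + 1,030) = 5,180. DTI = 5,180/13,450 = 38.5% > 36% — standard DTI limit exceeded.
Reserves = 10,820/1,030 = 10.5 months ≥ 2
Employment 31 ≥ 24 months
38.5% falls in the override range (36%–39%), so the compensating-factor test applies.
Reserves 10.5 ≥ 6 months; credit score 771 ≥ 700.
Both compensating conditions met → exception applies.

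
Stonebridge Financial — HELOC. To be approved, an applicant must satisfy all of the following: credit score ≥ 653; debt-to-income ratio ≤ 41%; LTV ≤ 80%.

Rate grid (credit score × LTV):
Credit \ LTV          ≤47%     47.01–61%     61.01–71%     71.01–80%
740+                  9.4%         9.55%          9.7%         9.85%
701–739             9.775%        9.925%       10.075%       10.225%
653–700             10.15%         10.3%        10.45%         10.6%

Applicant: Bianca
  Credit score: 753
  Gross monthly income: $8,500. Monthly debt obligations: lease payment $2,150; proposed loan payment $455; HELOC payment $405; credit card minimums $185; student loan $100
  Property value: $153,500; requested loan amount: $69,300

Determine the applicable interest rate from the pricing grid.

9.4%

Credit score 753 ≥ 653; Total monthly debts = (2,150 + 455 + 405 + 185 + 100) = 3,295. DTI: 3,295 ÷ 8,500 = 38.8%, within the 41% cap
LTV = 69,300/153,500 = 45.1% ≤ 80%
Score 753 is in the 740+ band; LTV 45.1% is in the ≤47% band → 9.4%.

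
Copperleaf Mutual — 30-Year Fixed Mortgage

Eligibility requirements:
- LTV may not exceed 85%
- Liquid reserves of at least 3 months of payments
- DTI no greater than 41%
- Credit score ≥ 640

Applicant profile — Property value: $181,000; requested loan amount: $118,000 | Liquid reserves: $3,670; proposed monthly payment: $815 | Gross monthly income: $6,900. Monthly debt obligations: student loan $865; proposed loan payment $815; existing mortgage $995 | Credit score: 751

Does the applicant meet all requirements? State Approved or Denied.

Approved

LTV: 118,000 ÷ 181,000 = 65.2%, within 85% cap
Reserves: 3,670 ÷ 815 = 4.5 months (meets 3-month minimum)
Total monthly debts = (865 + 815 + 995) = 2,675. Debt-to-income = 2,675/6,900 = 38.8% — meets 41% limit
Credit score 751 ≥ 640 (meets)
All criteria satisfied.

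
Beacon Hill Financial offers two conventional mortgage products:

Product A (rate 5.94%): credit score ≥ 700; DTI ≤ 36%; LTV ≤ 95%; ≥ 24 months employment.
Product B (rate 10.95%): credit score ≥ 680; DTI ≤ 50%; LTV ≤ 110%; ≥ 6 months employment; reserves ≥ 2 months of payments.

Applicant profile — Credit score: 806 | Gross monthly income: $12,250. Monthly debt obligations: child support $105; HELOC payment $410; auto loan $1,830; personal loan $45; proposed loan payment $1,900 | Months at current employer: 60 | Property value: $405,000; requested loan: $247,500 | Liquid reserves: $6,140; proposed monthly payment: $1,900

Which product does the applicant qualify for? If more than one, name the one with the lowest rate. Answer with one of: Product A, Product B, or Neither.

Total debts = (105 + 410 + 1,830 + 45 + 1,900) = 4,290; DTI = 4,290/12,250 = 35%.
LTV = 247,500/405,000 = 61.1%.
Reserves = 6,140/1,900 = 3.2 months.
Product A: score 806 ≥ 700; DTI 35% ≤ 36%; LTV 61.1% ≤ 95%; employment 60 ≥ 24 mo → qualifies.
Product B: score 806 ≥ 680; DTI 35% ≤ 50%; LTV 61.1% ≤ 110%; employment 60 ≥ 6 mo; reserves 3.2 ≥ 2 mo → qualifies.
Qualifying: Product A, Product B. Lowest rate is 5.94% → Product A.

Product A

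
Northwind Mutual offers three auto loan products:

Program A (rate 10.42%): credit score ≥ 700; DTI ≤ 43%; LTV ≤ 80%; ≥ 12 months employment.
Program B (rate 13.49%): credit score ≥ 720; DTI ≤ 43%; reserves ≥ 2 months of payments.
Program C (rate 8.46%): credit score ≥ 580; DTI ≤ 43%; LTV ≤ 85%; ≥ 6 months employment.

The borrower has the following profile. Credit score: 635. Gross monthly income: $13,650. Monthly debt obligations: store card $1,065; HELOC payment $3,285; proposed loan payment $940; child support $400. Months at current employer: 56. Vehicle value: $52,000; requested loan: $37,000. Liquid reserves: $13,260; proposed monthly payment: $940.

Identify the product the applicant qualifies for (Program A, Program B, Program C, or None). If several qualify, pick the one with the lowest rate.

Program C

Total debts = (1,065 + 3,285 + 940 + 400) = 5,690; DTI = 5,690/13,650 = 41.7%.
LTV = 37,000/52,000 = 71.2%.
Reserves = 13,260/940 = 14.1 months.
Program A: score 635 < 700; DTI 41.7% ≤ 43%; LTV 71.2% ≤ 80%; employment 56 ≥ 12 mo → does not qualify.
Program B: score 635 < 720; DTI 41.7% ≤ 43%; reserves 14.1 ≥ 2 mo → does not qualify.
Program C: score 635 ≥ 580; DTI 41.7% ≤ 43%; LTV 71.2% ≤ 85%; employment 56 ≥ 6 mo → qualifies.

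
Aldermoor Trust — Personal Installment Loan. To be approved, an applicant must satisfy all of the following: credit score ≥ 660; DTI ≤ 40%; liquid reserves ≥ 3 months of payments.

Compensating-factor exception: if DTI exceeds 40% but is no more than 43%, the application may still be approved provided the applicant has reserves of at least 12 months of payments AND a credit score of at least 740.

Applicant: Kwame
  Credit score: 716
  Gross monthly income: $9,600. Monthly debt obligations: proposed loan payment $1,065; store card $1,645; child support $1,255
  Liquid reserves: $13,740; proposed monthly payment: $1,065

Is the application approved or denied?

Credit score 716 ≥ 660 (meets base)
Total debts = (1,065 + 1,645 + 1,255) = 3,965. DTI = 3,965/9,600 = 41.3% > 40% — standard DTI limit exceeded.
Liquid reserves cover 13,740/1,065 = 12.9 months — ≥ 3 required
DTI 41.3% is within the 40%–43% exception band; checking compensating factors.
Override check — reserves: 12.9 mo (ok); score: 716 (below 740).
Compensating-factor requirement not fully met.

Denied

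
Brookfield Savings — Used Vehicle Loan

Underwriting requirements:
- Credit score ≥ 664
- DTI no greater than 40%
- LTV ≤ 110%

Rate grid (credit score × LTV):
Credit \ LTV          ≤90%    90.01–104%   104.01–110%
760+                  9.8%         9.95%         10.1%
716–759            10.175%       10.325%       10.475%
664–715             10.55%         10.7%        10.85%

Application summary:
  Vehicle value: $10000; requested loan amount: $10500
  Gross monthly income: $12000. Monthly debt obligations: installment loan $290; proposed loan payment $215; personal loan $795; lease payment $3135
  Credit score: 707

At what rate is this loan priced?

10.85%

Credit score 707 ≥ 664; Total monthly debts = (290 + 215 + 795 + 3,135) = 4,435. Debt-to-income = 4,435/12,000 = 37% — meets 40% limit
LTV = 10,500/10,000 = 105% ≤ 110%
Score 707 is in the 664–715 band; LTV 105% is in the 104.01–110% band → 10.85%.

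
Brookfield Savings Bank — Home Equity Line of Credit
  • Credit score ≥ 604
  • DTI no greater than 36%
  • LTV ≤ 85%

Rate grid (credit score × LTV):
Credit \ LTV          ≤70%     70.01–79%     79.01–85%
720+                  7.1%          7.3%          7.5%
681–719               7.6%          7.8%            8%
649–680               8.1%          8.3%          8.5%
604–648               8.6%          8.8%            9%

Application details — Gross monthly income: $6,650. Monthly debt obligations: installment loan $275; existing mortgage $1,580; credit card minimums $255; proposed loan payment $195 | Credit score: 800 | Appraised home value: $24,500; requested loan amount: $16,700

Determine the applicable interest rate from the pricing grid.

7.1%

Credit score 800 ≥ 604; Total monthly debts = (275 + 1,580 + 255 + 195) = 2,305. DTI: 2,305 ÷ 6,650 = 34.7%, within the 36% cap
Loan-to-value = 16,700/24,500 = 68.2% — pass (85% max)
Credit 800 → row 720+; LTV 68.2% → column ≤70%. Grid cell → 7.1%.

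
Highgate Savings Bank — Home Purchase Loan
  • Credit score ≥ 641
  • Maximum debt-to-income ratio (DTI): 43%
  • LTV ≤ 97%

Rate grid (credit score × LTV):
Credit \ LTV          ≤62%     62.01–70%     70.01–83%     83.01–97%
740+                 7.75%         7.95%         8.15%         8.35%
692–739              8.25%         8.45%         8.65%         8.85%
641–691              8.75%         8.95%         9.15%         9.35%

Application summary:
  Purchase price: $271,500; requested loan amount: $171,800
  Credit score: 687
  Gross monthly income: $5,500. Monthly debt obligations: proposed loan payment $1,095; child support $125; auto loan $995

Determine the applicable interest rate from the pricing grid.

8.95%

Credit score 687 ≥ 641; Total monthly debts = (1,095 + 125 + 995) = 2,215. DTI = 2,215/5,500 = 40.3% ≤ 43%
Loan-to-value = 171,800/271,500 = 63.3% — pass (97% max)
Row: 687 falls in 641–691. Column: 63.3% falls in 62.01–70%. Rate = 8.95%.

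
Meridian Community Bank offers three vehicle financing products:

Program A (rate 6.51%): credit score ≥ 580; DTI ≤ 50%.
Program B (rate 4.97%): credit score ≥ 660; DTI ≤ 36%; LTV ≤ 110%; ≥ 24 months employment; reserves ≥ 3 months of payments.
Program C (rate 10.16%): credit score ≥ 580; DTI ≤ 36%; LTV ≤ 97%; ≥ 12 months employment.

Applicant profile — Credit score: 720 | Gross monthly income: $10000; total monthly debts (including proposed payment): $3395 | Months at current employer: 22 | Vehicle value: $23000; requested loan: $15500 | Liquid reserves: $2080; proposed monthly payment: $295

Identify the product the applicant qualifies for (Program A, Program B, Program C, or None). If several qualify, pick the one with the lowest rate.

DTI = 3,395/10,000 = 34%.
LTV = 15,500/23,000 = 67.4%.
Reserves = 2,080/295 = 7.1 months.
Program A: score 720 ≥ 580; DTI 34% ≤ 50% → qualifies.
Program B: score 720 ≥ 660; DTI 34% ≤ 36%; LTV 67.4% ≤ 110%; employment 22 < 24 mo; reserves 7.1 ≥ 3 mo → does not qualify.
Program C: score 720 ≥ 580; DTI 34% ≤ 36%; LTV 67.4% ≤ 97%; employment 22 ≥ 12 mo → qualifies.
Qualifying: Program A, Program C. Lowest rate is 6.51% → Program A.

Program A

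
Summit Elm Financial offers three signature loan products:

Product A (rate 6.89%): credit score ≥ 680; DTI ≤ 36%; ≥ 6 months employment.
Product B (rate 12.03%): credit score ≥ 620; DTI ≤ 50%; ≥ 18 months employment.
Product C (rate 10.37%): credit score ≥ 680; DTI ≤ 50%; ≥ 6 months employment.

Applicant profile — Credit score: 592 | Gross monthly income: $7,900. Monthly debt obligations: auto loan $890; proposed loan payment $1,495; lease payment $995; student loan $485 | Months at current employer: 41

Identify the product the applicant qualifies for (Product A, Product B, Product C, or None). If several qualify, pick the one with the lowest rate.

None

Total debts = (890 + 1,495 + 995 + 485) = 3,865; DTI = 3,865/7,900 = 48.9%.
Product A: score 592 < 680; DTI 48.9% > 36%; employment 41 ≥ 6 mo → does not qualify.
Product B: score 592 < 620; DTI 48.9% ≤ 50%; employment 41 ≥ 18 mo → does not qualify.
Product C: score 592 < 680; DTI 48.9% ≤ 50%; employment 41 ≥ 6 mo → does not qualify.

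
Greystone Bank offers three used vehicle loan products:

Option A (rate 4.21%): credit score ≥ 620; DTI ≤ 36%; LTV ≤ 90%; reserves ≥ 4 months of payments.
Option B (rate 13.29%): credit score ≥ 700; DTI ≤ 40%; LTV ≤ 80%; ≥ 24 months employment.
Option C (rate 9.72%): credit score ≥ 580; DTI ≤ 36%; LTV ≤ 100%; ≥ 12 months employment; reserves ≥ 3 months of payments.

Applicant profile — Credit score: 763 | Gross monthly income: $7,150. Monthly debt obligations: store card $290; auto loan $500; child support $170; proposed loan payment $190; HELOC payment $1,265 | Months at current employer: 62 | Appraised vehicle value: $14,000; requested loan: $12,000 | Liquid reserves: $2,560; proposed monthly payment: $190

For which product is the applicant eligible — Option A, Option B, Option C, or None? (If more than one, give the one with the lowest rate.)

Option A

Total debts = (290 + 500 + 170 + 190 + 1,265) = 2,415; DTI = 2,415/7,150 = 33.8%.
LTV = 12,000/14,000 = 85.7%.
Reserves = 2,560/190 = 13.5 months.
Option A: score 763 ≥ 620; DTI 33.8% ≤ 36%; LTV 85.7% ≤ 90%; reserves 13.5 ≥ 4 mo → qualifies.
Option B: score 763 ≥ 700; DTI 33.8% ≤ 40%; LTV 85.7% > 80%; employment 62 ≥ 24 mo → does not qualify.
Option C: score 763 ≥ 580; DTI 33.8% ≤ 36%; LTV 85.7% ≤ 100%; employment 62 ≥ 12 mo; reserves 13.5 ≥ 3 mo → qualifies.
Qualifying: Option A, Option C. Lowest rate is 4.21% → Option A.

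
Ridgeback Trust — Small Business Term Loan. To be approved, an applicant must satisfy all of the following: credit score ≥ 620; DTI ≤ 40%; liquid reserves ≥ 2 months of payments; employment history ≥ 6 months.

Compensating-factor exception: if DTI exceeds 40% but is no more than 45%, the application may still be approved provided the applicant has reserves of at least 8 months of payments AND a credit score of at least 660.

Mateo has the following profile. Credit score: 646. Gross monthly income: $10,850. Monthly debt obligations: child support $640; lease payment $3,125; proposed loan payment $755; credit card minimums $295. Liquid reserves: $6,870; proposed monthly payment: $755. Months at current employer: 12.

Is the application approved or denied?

Credit score 646 ≥ 620 (meets base)
Total debts = (640 + 3,125 + 755 + 295) = 4,815. DTI = 4,815/10,850 = 44.4% > 40% — standard DTI limit exceeded.
Reserves: 6,870 ÷ 755 = 9.1 months (meets 2-month minimum)
Employment 12 ≥ 6 months
DTI 44.4% is within the 40%–45% exception band; checking compensating factors.
Reserves 9.1 ≥ 8 months; credit score 646 < 660.
Override conditions not both satisfied; exception does not apply.

Denied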